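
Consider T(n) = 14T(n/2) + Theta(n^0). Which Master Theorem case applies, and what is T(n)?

Master Theorem for T(n) = 14T(n/2) + O(n^0):

a = 14, b = 2, c = 0
log_b(a) = log_2(14) = 3.8074

Case 1: c = 0 < log_2(14) = 3.8074
T(n) = O(n^(log_2 14))

For T(n) = 14T(n/2) + O(n^0): log_2(14) = 3.8074. This is Case 1 of the Master Theorem (c < log_b(a), work dominated by leaves), giving O(n^(log_2 14)).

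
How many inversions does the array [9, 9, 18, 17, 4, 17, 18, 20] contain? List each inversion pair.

Finding inversions in [9, 9, 18, 17, 4, 17, 18, 20]:

(0, 4): arr[0]=9 > arr[4]=4
(1, 4): arr[1]=9 > arr[4]=4
(2, 3): arr[2]=18 > arr[3]=17
(2, 4): arr[2]=18 > arr[4]=4
(2, 5): arr[2]=18 > arr[5]=17
(3, 4): arr[3]=17 > arr[4]=4

Total inversions: 6

The array has 6 inversion(s): (0,4), (1,4), (2,3), (2,4), (2,5), (3,4). Each pair (i,j) satisfies i < j and arr[i] > arr[j].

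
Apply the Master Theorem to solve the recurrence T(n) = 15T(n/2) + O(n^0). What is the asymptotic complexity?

Master Theorem for T(n) = 15T(n/2) + O(n^0):

a = 15, b = 2, c = 0
log_b(a) = log_2(15) = 3.9069

Case 1: c = 0 < log_2(15) = 3.9069
T(n) = O(n^(log_2 15))

For T(n) = 15T(n/2) + O(n^0): log_2(15) = 3.9069. This is Case 1 of the Master Theorem (c < log_b(a), work dominated by leaves), giving O(n^(log_2 15)).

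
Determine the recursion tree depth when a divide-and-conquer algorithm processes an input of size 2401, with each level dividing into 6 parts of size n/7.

For divide and conquer with division factor 7:

Problem sizes at each level:
Level 0: 2401
Level 1: 343
Level 2: 49
Level 3: 7
Level 4: 1

The root is level 0 and the size-1 base case is level 4 (the tree spans levels 0 through 4, i.e. 5 levels counting the root), so the depth is the number of divisions: log_7(2401) = 4

The recursion tree depth is log_7(2401) = 4. At each level, the problem size is divided by 7, so it takes 4 divisions to reduce to a base case of size 1. The algorithm makes 6 recursive calls at each level.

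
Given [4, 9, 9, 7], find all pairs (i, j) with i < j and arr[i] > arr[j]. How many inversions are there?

Finding inversions in [4, 9, 9, 7]:

(1, 3): arr[1]=9 > arr[3]=7
(2, 3): arr[2]=9 > arr[3]=7

Total inversions: 2

The array has 2 inversion(s): (1,3), (2,3). Each pair (i,j) satisfies i < j and arr[i] > arr[j].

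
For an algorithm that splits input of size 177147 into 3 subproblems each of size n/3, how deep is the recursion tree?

For divide and conquer with division factor 3:

Problem sizes at each level:
Level 0: 177147
Level 1: 59049
Level 2: 19683
Level 3: 6561
Level 4: 2187
Level 5: 729
Level 6: 243
Level 7: 81
Level 8: 27
Level 9: 9
Level 10: 3
Level 11: 1

The root is level 0 and the size-1 base case is level 11 (the tree spans levels 0 through 11, i.e. 12 levels counting the root), so the depth is the number of divisions: log_3(177147) = 11

The recursion tree depth is log_3(177147) = 11. At each level, the problem size is divided by 3, so it takes 11 divisions to reduce to a base case of size 1. The algorithm makes 3 recursive calls at each level.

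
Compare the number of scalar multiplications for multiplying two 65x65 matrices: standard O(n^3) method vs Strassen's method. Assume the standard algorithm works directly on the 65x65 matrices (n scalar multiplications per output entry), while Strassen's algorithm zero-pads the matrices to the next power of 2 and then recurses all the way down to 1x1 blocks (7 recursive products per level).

Matrix multiplication for 65x65 matrices:

Strassen's algorithm requires power-of-2 dimensions. Pad 65x65 to 128x128 (next power of 2).

Standard algorithm: 65^3 = 274625 multiplications
Strassen's algorithm: 7^(log2(128)) = 7^7 = 823543 multiplications
Difference: 274625 - 823543 = -548918 (Strassen uses MORE here due to padding overhead — for small or just-over-power-of-2 n, padding can outweigh the per-level savings)

Standard: 274625 multiplications (65^3). Strassen: 823543 multiplications (7^7, after padding to 128x128). Strassen reduces 8 recursive multiplications to 7 at each level.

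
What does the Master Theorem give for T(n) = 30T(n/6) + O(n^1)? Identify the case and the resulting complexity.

Master Theorem for T(n) = 30T(n/6) + O(n^1):

a = 30, b = 6, c = 1
log_b(a) = log_6(30) = 1.8982

Case 1: c = 1 < log_6(30) = 1.8982
T(n) = O(n^(log_6 30))

For T(n) = 30T(n/6) + O(n^1): log_6(30) = 1.8982. This is Case 1 of the Master Theorem (c < log_b(a), work dominated by leaves), giving O(n^(log_6 30)).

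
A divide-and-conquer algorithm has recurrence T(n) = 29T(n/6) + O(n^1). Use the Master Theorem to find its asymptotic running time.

Master Theorem for T(n) = 29T(n/6) + O(n^1):

a = 29, b = 6, c = 1
log_b(a) = log_6(29) = 1.8793

Case 1: c = 1 < log_6(29) = 1.8793
T(n) = O(n^(log_6 29))

For T(n) = 29T(n/6) + O(n^1): log_6(29) = 1.8793. This is Case 1 of the Master Theorem (c < log_b(a), work dominated by leaves), giving O(n^(log_6 29)).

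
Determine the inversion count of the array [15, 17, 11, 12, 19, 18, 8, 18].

Finding inversions in [15, 17, 11, 12, 19, 18, 8, 18]:

(0, 2): arr[0]=15 > arr[2]=11
(0, 3): arr[0]=15 > arr[3]=12
(0, 6): arr[0]=15 > arr[6]=8
(1, 2): arr[1]=17 > arr[2]=11
(1, 3): arr[1]=17 > arr[3]=12
(1, 6): arr[1]=17 > arr[6]=8
(2, 6): arr[2]=11 > arr[6]=8
(3, 6): arr[3]=12 > arr[6]=8
(4, 5): arr[4]=19 > arr[5]=18
(4, 6): arr[4]=19 > arr[6]=8
(4, 7): arr[4]=19 > arr[7]=18
(5, 6): arr[5]=18 > arr[6]=8

Total inversions: 12

The array has 12 inversion(s): (0,2), (0,3), (0,6), (1,2), (1,3), (1,6), (2,6), (3,6), (4,5), (4,6), (4,7), (5,6). Each pair (i,j) satisfies i < j and arr[i] > arr[j].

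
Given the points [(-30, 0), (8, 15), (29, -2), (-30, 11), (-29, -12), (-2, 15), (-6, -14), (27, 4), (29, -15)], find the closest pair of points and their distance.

Computing all pairwise distances among 9 points:

d((-30, 0), (8, 15)) = 40.8534
d((-30, 0), (29, -2)) = 59.0339
d((-30, 0), (-30, 11)) = 11.0
d((-30, 0), (-29, -12)) = 12.0416
d((-30, 0), (-2, 15)) = 31.7648
d((-30, 0), (-6, -14)) = 27.7849
d((-30, 0), (27, 4)) = 57.1402
d((-30, 0), (29, -15)) = 60.8769
d((8, 15), (29, -2)) = 27.0185
d((8, 15), (-30, 11)) = 38.2099
d((8, 15), (-29, -12)) = 45.8039
d((8, 15), (-2, 15)) = 10.0
d((8, 15), (-6, -14)) = 32.2025
d((8, 15), (27, 4)) = 21.9545
d((8, 15), (29, -15)) = 36.6197
d((29, -2), (-30, 11)) = 60.4152
d((29, -2), (-29, -12)) = 58.8558
d((29, -2), (-2, 15)) = 35.3553
d((29, -2), (-6, -14)) = 37.0
d((29, -2), (27, 4)) = 6.3246 <-- minimum
d((29, -2), (29, -15)) = 13.0
d((-30, 11), (-29, -12)) = 23.0217
d((-30, 11), (-2, 15)) = 28.2843
d((-30, 11), (-6, -14)) = 34.6554
d((-30, 11), (27, 4)) = 57.4282
d((-30, 11), (29, -15)) = 64.4748
d((-29, -12), (-2, 15)) = 38.1838
d((-29, -12), (-6, -14)) = 23.0868
d((-29, -12), (27, 4)) = 58.2409
d((-29, -12), (29, -15)) = 58.0775
d((-2, 15), (-6, -14)) = 29.2746
d((-2, 15), (27, 4)) = 31.0161
d((-2, 15), (29, -15)) = 43.1393
d((-6, -14), (27, 4)) = 37.5899
d((-6, -14), (29, -15)) = 35.0143
d((27, 4), (29, -15)) = 19.105

Closest pair: (29, -2) and (27, 4) with distance 6.3246

The closest pair is (29, -2) and (27, 4) with Euclidean distance 6.3246. For 9 points, brute-force pairwise comparison is shown above. For large n, the divide-and-conquer algorithm (sort by x, recurse on halves, check the dividing strip) achieves O(n log n).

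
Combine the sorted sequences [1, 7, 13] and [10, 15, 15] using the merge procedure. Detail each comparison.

Merging process:

Compare 1 vs 10: take 1 from left. Merged: [1]
Compare 7 vs 10: take 7 from left. Merged: [1, 7]
Compare 13 vs 10: take 10 from right. Merged: [1, 7, 10]
Compare 13 vs 15: take 13 from left. Merged: [1, 7, 10, 13]
Append remaining from right: [15, 15]. Merged: [1, 7, 10, 13, 15, 15]

Final merged array: [1, 7, 10, 13, 15, 15]
Total comparisons: 4

The merged array is [1, 7, 10, 13, 15, 15], requiring 4 comparisons. The merge step runs in O(n) time where n is the total number of elements.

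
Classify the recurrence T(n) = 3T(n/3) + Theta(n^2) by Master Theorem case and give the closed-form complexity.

Master Theorem for T(n) = 3T(n/3) + O(n^2):

a = 3, b = 3, c = 2
log_b(a) = log_3(3) = 1.0000

Case 3: c = 2 > log_3(3) = 1.0000
T(n) = O(n^2) = O(n^2)

For T(n) = 3T(n/3) + O(n^2): log_3(3) = 1.0000. This is Case 3 of the Master Theorem (c > log_b(a), work dominated by root), giving O(n^2).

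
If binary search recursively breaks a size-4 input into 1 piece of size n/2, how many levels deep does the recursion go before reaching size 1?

For divide and conquer with division factor 2:

Problem sizes at each level:
Level 0: 4
Level 1: 2
Level 2: 1

The root is level 0 and the size-1 base case is level 2 (the tree spans levels 0 through 2, i.e. 3 levels counting the root), so the depth is the number of divisions: log_2(4) = 2

The recursion tree depth is log_2(4) = 2. At each level, the problem size is divided by 2, so it takes 2 divisions to reduce to a base case of size 1. The algorithm makes 1 recursive call at each level.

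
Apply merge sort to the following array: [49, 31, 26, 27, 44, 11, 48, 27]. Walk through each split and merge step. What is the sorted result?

Merge sort trace:

Split: [49, 31, 26, 27, 44, 11, 48, 27] -> [49, 31, 26, 27] and [44, 11, 48, 27]
  Split: [49, 31, 26, 27] -> [49, 31] and [26, 27]
    Split: [49, 31] -> [49] and [31]
    Merge: [49] + [31] -> [31, 49]
    Split: [26, 27] -> [26] and [27]
    Merge: [26] + [27] -> [26, 27]
  Merge: [31, 49] + [26, 27] -> [26, 27, 31, 49]
  Split: [44, 11, 48, 27] -> [44, 11] and [48, 27]
    Split: [44, 11] -> [44] and [11]
    Merge: [44] + [11] -> [11, 44]
    Split: [48, 27] -> [48] and [27]
    Merge: [48] + [27] -> [27, 48]
  Merge: [11, 44] + [27, 48] -> [11, 27, 44, 48]
Merge: [26, 27, 31, 49] + [11, 27, 44, 48] -> [11, 26, 27, 27, 31, 44, 48, 49]

Final sorted array: [11, 26, 27, 27, 31, 44, 48, 49]

The merge sort proceeds by recursively splitting the array and merging sorted halves.
After all merges, the sorted array is [11, 26, 27, 27, 31, 44, 48, 49].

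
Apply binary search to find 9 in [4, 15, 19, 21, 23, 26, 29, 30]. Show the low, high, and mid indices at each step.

Binary search for 9 in [4, 15, 19, 21, 23, 26, 29, 30]:

lo=0, hi=7, mid=3, arr[mid]=21 -> 21 > 9, search left half
lo=0, hi=2, mid=1, arr[mid]=15 -> 15 > 9, search left half
lo=0, hi=0, mid=0, arr[mid]=4 -> 4 < 9, search right half
lo=1 > hi=0, target 9 not found

Binary search determines that 9 is not in the array after 3 comparisons. The search space was exhausted without finding the target.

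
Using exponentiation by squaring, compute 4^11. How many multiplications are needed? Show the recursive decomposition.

Computing 4^11 by squaring (build up from 4^1; each line after the first costs one multiplication):

4^1 = 4
4^2 = (4^1)^2 = 4^2 = 16
4^4 = (4^2)^2 = 16^2 = 256
4^5 = 4 * 4^4 = 4 * 256 = 1024
4^10 = (4^5)^2 = 1024^2 = 1048576
4^11 = 4 * 4^10 = 4 * 1048576 = 4194304

Result: 4194304
Multiplications needed: 5 (5 lines after 4^1)

4^11 = 4194304. Using exponentiation by squaring, this requires 5 multiplications. The key idea: if the exponent is even, square the half-power; if odd, multiply by the base once.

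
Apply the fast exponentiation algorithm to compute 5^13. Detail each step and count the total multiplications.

Computing 5^13 by squaring (build up from 5^1; each line after the first costs one multiplication):

5^1 = 5
5^2 = (5^1)^2 = 5^2 = 25
5^3 = 5 * 5^2 = 5 * 25 = 125
5^6 = (5^3)^2 = 125^2 = 15625
5^12 = (5^6)^2 = 15625^2 = 244140625
5^13 = 5 * 5^12 = 5 * 244140625 = 1220703125

Result: 1220703125
Multiplications needed: 5 (5 lines after 5^1)

5^13 = 1220703125. Using exponentiation by squaring, this requires 5 multiplications. The key idea: if the exponent is even, square the half-power; if odd, multiply by the base once.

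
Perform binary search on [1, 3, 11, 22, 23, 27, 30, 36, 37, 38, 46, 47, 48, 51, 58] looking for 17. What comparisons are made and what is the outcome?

Binary search for 17 in [1, 3, 11, 22, 23, 27, 30, 36, 37, 38, 46, 47, 48, 51, 58]:

lo=0, hi=14, mid=7, arr[mid]=36 -> 36 > 17, search left half
lo=0, hi=6, mid=3, arr[mid]=22 -> 22 > 17, search left half
lo=0, hi=2, mid=1, arr[mid]=3 -> 3 < 17, search right half
lo=2, hi=2, mid=2, arr[mid]=11 -> 11 < 17, search right half
lo=3 > hi=2, target 17 not found

Binary search determines that 17 is not in the array after 4 comparisons. The search space was exhausted without finding the target.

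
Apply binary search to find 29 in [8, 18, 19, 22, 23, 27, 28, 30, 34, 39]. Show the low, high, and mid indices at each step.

Binary search for 29 in [8, 18, 19, 22, 23, 27, 28, 30, 34, 39]:

lo=0, hi=9, mid=4, arr[mid]=23 -> 23 < 29, search right half
lo=5, hi=9, mid=7, arr[mid]=30 -> 30 > 29, search left half
lo=5, hi=6, mid=5, arr[mid]=27 -> 27 < 29, search right half
lo=6, hi=6, mid=6, arr[mid]=28 -> 28 < 29, search right half
lo=7 > hi=6, target 29 not found

Binary search determines that 29 is not in the array after 4 comparisons. The search space was exhausted without finding the target.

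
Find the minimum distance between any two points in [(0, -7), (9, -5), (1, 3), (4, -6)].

Computing all pairwise distances among 4 points:

d((0, -7), (9, -5)) = 9.2195
d((0, -7), (1, 3)) = 10.0499
d((0, -7), (4, -6)) = 4.1231 <-- minimum
d((9, -5), (1, 3)) = 11.3137
d((9, -5), (4, -6)) = 5.099
d((1, 3), (4, -6)) = 9.4868

Closest pair: (0, -7) and (4, -6) with distance 4.1231

The closest pair is (0, -7) and (4, -6) with Euclidean distance 4.1231. For 4 points, brute-force pairwise comparison is shown above. For large n, the divide-and-conquer algorithm (sort by x, recurse on halves, check the dividing strip) achieves O(n log n).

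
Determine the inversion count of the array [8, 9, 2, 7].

Finding inversions in [8, 9, 2, 7]:

(0, 2): arr[0]=8 > arr[2]=2
(0, 3): arr[0]=8 > arr[3]=7
(1, 2): arr[1]=9 > arr[2]=2
(1, 3): arr[1]=9 > arr[3]=7

Total inversions: 4

The array has 4 inversion(s): (0,2), (0,3), (1,2), (1,3). Each pair (i,j) satisfies i < j and arr[i] > arr[j].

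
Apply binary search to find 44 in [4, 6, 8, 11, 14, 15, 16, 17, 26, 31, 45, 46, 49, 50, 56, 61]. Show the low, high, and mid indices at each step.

Binary search for 44 in [4, 6, 8, 11, 14, 15, 16, 17, 26, 31, 45, 46, 49, 50, 56, 61]:

lo=0, hi=15, mid=7, arr[mid]=17 -> 17 < 44, search right half
lo=8, hi=15, mid=11, arr[mid]=46 -> 46 > 44, search left half
lo=8, hi=10, mid=9, arr[mid]=31 -> 31 < 44, search right half
lo=10, hi=10, mid=10, arr[mid]=45 -> 45 > 44, search left half
lo=10 > hi=9, target 44 not found

Binary search determines that 44 is not in the array after 4 comparisons. The search space was exhausted without finding the target.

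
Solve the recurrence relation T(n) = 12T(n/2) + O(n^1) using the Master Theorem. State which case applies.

Master Theorem for T(n) = 12T(n/2) + O(n^1):

a = 12, b = 2, c = 1
log_b(a) = log_2(12) = 3.5850

Case 1: c = 1 < log_2(12) = 3.5850
T(n) = O(n^(log_2 12))

For T(n) = 12T(n/2) + O(n^1): log_2(12) = 3.5850. This is Case 1 of the Master Theorem (c < log_b(a), work dominated by leaves), giving O(n^(log_2 12)).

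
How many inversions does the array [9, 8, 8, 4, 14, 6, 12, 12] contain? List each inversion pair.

Finding inversions in [9, 8, 8, 4, 14, 6, 12, 12]:

(0, 1): arr[0]=9 > arr[1]=8
(0, 2): arr[0]=9 > arr[2]=8
(0, 3): arr[0]=9 > arr[3]=4
(0, 5): arr[0]=9 > arr[5]=6
(1, 3): arr[1]=8 > arr[3]=4
(1, 5): arr[1]=8 > arr[5]=6
(2, 3): arr[2]=8 > arr[3]=4
(2, 5): arr[2]=8 > arr[5]=6
(4, 5): arr[4]=14 > arr[5]=6
(4, 6): arr[4]=14 > arr[6]=12
(4, 7): arr[4]=14 > arr[7]=12

Total inversions: 11

The array has 11 inversion(s): (0,1), (0,2), (0,3), (0,5), (1,3), (1,5), (2,3), (2,5), (4,5), (4,6), (4,7). Each pair (i,j) satisfies i < j and arr[i] > arr[j].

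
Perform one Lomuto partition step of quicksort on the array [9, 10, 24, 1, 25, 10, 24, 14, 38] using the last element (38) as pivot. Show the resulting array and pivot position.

Lomuto partition with pivot = 38:

Initial array: [9, 10, 24, 1, 25, 10, 24, 14, 38]

arr[0]=9 <= 38: swap with position 0, array becomes [9, 10, 24, 1, 25, 10, 24, 14, 38]
arr[1]=10 <= 38: swap with position 1, array becomes [9, 10, 24, 1, 25, 10, 24, 14, 38]
arr[2]=24 <= 38: swap with position 2, array becomes [9, 10, 24, 1, 25, 10, 24, 14, 38]
arr[3]=1 <= 38: swap with position 3, array becomes [9, 10, 24, 1, 25, 10, 24, 14, 38]
arr[4]=25 <= 38: swap with position 4, array becomes [9, 10, 24, 1, 25, 10, 24, 14, 38]
arr[5]=10 <= 38: swap with position 5, array becomes [9, 10, 24, 1, 25, 10, 24, 14, 38]
arr[6]=24 <= 38: swap with position 6, array becomes [9, 10, 24, 1, 25, 10, 24, 14, 38]
arr[7]=14 <= 38: swap with position 7, array becomes [9, 10, 24, 1, 25, 10, 24, 14, 38]

Place pivot at position 8: [9, 10, 24, 1, 25, 10, 24, 14, 38]
Pivot position: 8

After partitioning with pivot 38, the array becomes [9, 10, 24, 1, 25, 10, 24, 14, 38]. The pivot is placed at index 8. All elements to the left of the pivot are <= 38, and all elements to the right are > 38.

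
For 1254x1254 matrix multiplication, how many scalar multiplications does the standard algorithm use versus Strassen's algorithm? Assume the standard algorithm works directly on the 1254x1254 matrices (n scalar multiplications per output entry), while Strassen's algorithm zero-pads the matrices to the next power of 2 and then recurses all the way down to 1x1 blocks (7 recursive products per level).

Matrix multiplication for 1254x1254 matrices:

Strassen's algorithm requires power-of-2 dimensions. Pad 1254x1254 to 2048x2048 (next power of 2).

Standard algorithm: 1254^3 = 1971935064 multiplications
Strassen's algorithm: 7^(log2(2048)) = 7^11 = 1977326743 multiplications
Difference: 1971935064 - 1977326743 = -5391679 (Strassen uses MORE here due to padding overhead — for small or just-over-power-of-2 n, padding can outweigh the per-level savings)

Standard: 1971935064 multiplications (1254^3). Strassen: 1977326743 multiplications (7^11, after padding to 2048x2048). Strassen reduces 8 recursive multiplications to 7 at each level.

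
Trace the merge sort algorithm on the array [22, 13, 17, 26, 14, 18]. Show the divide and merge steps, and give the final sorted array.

Merge sort trace:

Split: [22, 13, 17, 26, 14, 18] -> [22, 13, 17] and [26, 14, 18]
  Split: [22, 13, 17] -> [22] and [13, 17]
    Split: [13, 17] -> [13] and [17]
    Merge: [13] + [17] -> [13, 17]
  Merge: [22] + [13, 17] -> [13, 17, 22]
  Split: [26, 14, 18] -> [26] and [14, 18]
    Split: [14, 18] -> [14] and [18]
    Merge: [14] + [18] -> [14, 18]
  Merge: [26] + [14, 18] -> [14, 18, 26]
Merge: [13, 17, 22] + [14, 18, 26] -> [13, 14, 17, 18, 22, 26]

Final sorted array: [13, 14, 17, 18, 22, 26]

The merge sort proceeds by recursively splitting the array and merging sorted halves.
After all merges, the sorted array is [13, 14, 17, 18, 22, 26].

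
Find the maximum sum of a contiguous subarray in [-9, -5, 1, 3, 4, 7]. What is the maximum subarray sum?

Using Kadane's algorithm on [-9, -5, 1, 3, 4, 7]:

Scanning through the array:
Position 1 (value -5): max_ending_here = -5, max_so_far = -5
Position 2 (value 1): max_ending_here = 1, max_so_far = 1
Position 3 (value 3): max_ending_here = 4, max_so_far = 4
Position 4 (value 4): max_ending_here = 8, max_so_far = 8
Position 5 (value 7): max_ending_here = 15, max_so_far = 15

Maximum subarray: [1, 3, 4, 7]
Maximum sum: 15

The maximum subarray is [1, 3, 4, 7] with sum 15. This subarray runs from index 2 to index 5.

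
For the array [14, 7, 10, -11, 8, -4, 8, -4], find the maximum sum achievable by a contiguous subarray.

Using Kadane's algorithm on [14, 7, 10, -11, 8, -4, 8, -4]:

Scanning through the array:
Position 1 (value 7): max_ending_here = 21, max_so_far = 21
Position 2 (value 10): max_ending_here = 31, max_so_far = 31
Position 3 (value -11): max_ending_here = 20, max_so_far = 31
Position 4 (value 8): max_ending_here = 28, max_so_far = 31
Position 5 (value -4): max_ending_here = 24, max_so_far = 31
Position 6 (value 8): max_ending_here = 32, max_so_far = 32
Position 7 (value -4): max_ending_here = 28, max_so_far = 32

Maximum subarray: [14, 7, 10, -11, 8, -4, 8]
Maximum sum: 32

The maximum subarray is [14, 7, 10, -11, 8, -4, 8] with sum 32. This subarray runs from index 0 to index 6.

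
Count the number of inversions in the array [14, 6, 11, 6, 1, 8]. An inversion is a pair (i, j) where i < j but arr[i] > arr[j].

Finding inversions in [14, 6, 11, 6, 1, 8]:

(0, 1): arr[0]=14 > arr[1]=6
(0, 2): arr[0]=14 > arr[2]=11
(0, 3): arr[0]=14 > arr[3]=6
(0, 4): arr[0]=14 > arr[4]=1
(0, 5): arr[0]=14 > arr[5]=8
(1, 4): arr[1]=6 > arr[4]=1
(2, 3): arr[2]=11 > arr[3]=6
(2, 4): arr[2]=11 > arr[4]=1
(2, 5): arr[2]=11 > arr[5]=8
(3, 4): arr[3]=6 > arr[4]=1

Total inversions: 10

The array has 10 inversion(s): (0,1), (0,2), (0,3), (0,4), (0,5), (1,4), (2,3), (2,4), (2,5), (3,4). Each pair (i,j) satisfies i < j and arr[i] > arr[j].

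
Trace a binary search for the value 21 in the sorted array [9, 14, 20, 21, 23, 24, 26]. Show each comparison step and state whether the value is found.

Binary search for 21 in [9, 14, 20, 21, 23, 24, 26]:

lo=0, hi=6, mid=3, arr[mid]=21 -> Found target at index 3!

Binary search finds 21 at index 3 after 1 comparisons. The search repeatedly halves the search space by comparing with the middle element.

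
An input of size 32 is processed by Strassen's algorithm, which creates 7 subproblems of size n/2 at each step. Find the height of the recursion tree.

For divide and conquer with division factor 2:

Problem sizes at each level:
Level 0: 32
Level 1: 16
Level 2: 8
Level 3: 4
Level 4: 2
Level 5: 1

The root is level 0 and the size-1 base case is level 5 (the tree spans levels 0 through 5, i.e. 6 levels counting the root), so the depth is the number of divisions: log_2(32) = 5

The recursion tree depth is log_2(32) = 5. At each level, the problem size is divided by 2, so it takes 5 divisions to reduce to a base case of size 1. The algorithm makes 7 recursive calls at each level.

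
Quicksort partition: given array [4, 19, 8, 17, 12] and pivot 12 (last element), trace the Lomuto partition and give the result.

Lomuto partition with pivot = 12:

Initial array: [4, 19, 8, 17, 12]

arr[0]=4 <= 12: swap with position 0, array becomes [4, 19, 8, 17, 12]
arr[1]=19 > 12: no swap
arr[2]=8 <= 12: swap with position 1, array becomes [4, 8, 19, 17, 12]
arr[3]=17 > 12: no swap

Place pivot at position 2: [4, 8, 12, 17, 19]
Pivot position: 2

After partitioning with pivot 12, the array becomes [4, 8, 12, 17, 19]. The pivot is placed at index 2. All elements to the left of the pivot are <= 12, and all elements to the right are > 12.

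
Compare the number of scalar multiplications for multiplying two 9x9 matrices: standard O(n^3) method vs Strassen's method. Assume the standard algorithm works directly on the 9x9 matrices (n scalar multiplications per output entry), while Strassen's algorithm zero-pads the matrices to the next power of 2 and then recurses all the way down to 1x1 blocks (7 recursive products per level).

Matrix multiplication for 9x9 matrices:

Strassen's algorithm requires power-of-2 dimensions. Pad 9x9 to 16x16 (next power of 2).

Standard algorithm: 9^3 = 729 multiplications
Strassen's algorithm: 7^(log2(16)) = 7^4 = 2401 multiplications
Difference: 729 - 2401 = -1672 (Strassen uses MORE here due to padding overhead — for small or just-over-power-of-2 n, padding can outweigh the per-level savings)

Standard: 729 multiplications (9^3). Strassen: 2401 multiplications (7^4, after padding to 16x16). Strassen reduces 8 recursive multiplications to 7 at each level.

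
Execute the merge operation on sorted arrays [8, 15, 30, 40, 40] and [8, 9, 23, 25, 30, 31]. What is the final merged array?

Merging process:

Compare 8 vs 8: take 8 from left. Merged: [8]
Compare 15 vs 8: take 8 from right. Merged: [8, 8]
Compare 15 vs 9: take 9 from right. Merged: [8, 8, 9]
Compare 15 vs 23: take 15 from left. Merged: [8, 8, 9, 15]
Compare 30 vs 23: take 23 from right. Merged: [8, 8, 9, 15, 23]
Compare 30 vs 25: take 25 from right. Merged: [8, 8, 9, 15, 23, 25]
Compare 30 vs 30: take 30 from left. Merged: [8, 8, 9, 15, 23, 25, 30]
Compare 40 vs 30: take 30 from right. Merged: [8, 8, 9, 15, 23, 25, 30, 30]
Compare 40 vs 31: take 31 from right. Merged: [8, 8, 9, 15, 23, 25, 30, 30, 31]
Append remaining from left: [40, 40]. Merged: [8, 8, 9, 15, 23, 25, 30, 30, 31, 40, 40]

Final merged array: [8, 8, 9, 15, 23, 25, 30, 30, 31, 40, 40]
Total comparisons: 9

The merged array is [8, 8, 9, 15, 23, 25, 30, 30, 31, 40, 40], requiring 9 comparisons. The merge step runs in O(n) time where n is the total number of elements.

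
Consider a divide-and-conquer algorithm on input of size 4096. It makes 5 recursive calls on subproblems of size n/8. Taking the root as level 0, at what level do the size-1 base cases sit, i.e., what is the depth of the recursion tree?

For divide and conquer with division factor 8:

Problem sizes at each level:
Level 0: 4096
Level 1: 512
Level 2: 64
Level 3: 8
Level 4: 1

The root is level 0 and the size-1 base case is level 4 (the tree spans levels 0 through 4, i.e. 5 levels counting the root), so the depth is the number of divisions: log_8(4096) = 4

The recursion tree depth is log_8(4096) = 4. At each level, the problem size is divided by 8, so it takes 4 divisions to reduce to a base case of size 1. The algorithm makes 5 recursive calls at each level.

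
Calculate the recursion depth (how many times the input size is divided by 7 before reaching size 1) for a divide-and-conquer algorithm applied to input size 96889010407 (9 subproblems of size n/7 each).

For divide and conquer with division factor 7:

Problem sizes at each level:
Level 0: 96889010407
Level 1: 13841287201
Level 2: 1977326743
Level 3: 282475249
Level 4: 40353607
Level 5: 5764801
Level 6: 823543
Level 7: 117649
Level 8: 16807
Level 9: 2401
Level 10: 343
Level 11: 49
Level 12: 7
Level 13: 1

The root is level 0 and the size-1 base case is level 13 (the tree spans levels 0 through 13, i.e. 14 levels counting the root), so the depth is the number of divisions: log_7(96889010407) = 13

The recursion tree depth is log_7(96889010407) = 13. At each level, the problem size is divided by 7, so it takes 13 divisions to reduce to a base case of size 1. The algorithm makes 9 recursive calls at each level.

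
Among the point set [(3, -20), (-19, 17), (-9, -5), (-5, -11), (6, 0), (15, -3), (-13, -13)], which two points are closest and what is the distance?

Computing all pairwise distances among 7 points:

d((3, -20), (-19, 17)) = 43.0465
d((3, -20), (-9, -5)) = 19.2094
d((3, -20), (-5, -11)) = 12.0416
d((3, -20), (6, 0)) = 20.2237
d((3, -20), (15, -3)) = 20.8087
d((3, -20), (-13, -13)) = 17.4642
d((-19, 17), (-9, -5)) = 24.1661
d((-19, 17), (-5, -11)) = 31.305
d((-19, 17), (6, 0)) = 30.2324
d((-19, 17), (15, -3)) = 39.4462
d((-19, 17), (-13, -13)) = 30.5941
d((-9, -5), (-5, -11)) = 7.2111 <-- minimum
d((-9, -5), (6, 0)) = 15.8114
d((-9, -5), (15, -3)) = 24.0832
d((-9, -5), (-13, -13)) = 8.9443
d((-5, -11), (6, 0)) = 15.5563
d((-5, -11), (15, -3)) = 21.5407
d((-5, -11), (-13, -13)) = 8.2462
d((6, 0), (15, -3)) = 9.4868
d((6, 0), (-13, -13)) = 23.0217
d((15, -3), (-13, -13)) = 29.7321

Closest pair: (-9, -5) and (-5, -11) with distance 7.2111

The closest pair is (-9, -5) and (-5, -11) with Euclidean distance 7.2111. For 7 points, brute-force pairwise comparison is shown above. For large n, the divide-and-conquer algorithm (sort by x, recurse on halves, check the dividing strip) achieves O(n log n).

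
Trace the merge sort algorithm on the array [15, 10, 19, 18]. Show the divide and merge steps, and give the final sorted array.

Merge sort trace:

Split: [15, 10, 19, 18] -> [15, 10] and [19, 18]
  Split: [15, 10] -> [15] and [10]
  Merge: [15] + [10] -> [10, 15]
  Split: [19, 18] -> [19] and [18]
  Merge: [19] + [18] -> [18, 19]
Merge: [10, 15] + [18, 19] -> [10, 15, 18, 19]

Final sorted array: [10, 15, 18, 19]

The merge sort proceeds by recursively splitting the array and merging sorted halves.
After all merges, the sorted array is [10, 15, 18, 19].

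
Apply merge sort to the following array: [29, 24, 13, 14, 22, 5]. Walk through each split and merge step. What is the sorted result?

Merge sort trace:

Split: [29, 24, 13, 14, 22, 5] -> [29, 24, 13] and [14, 22, 5]
  Split: [29, 24, 13] -> [29] and [24, 13]
    Split: [24, 13] -> [24] and [13]
    Merge: [24] + [13] -> [13, 24]
  Merge: [29] + [13, 24] -> [13, 24, 29]
  Split: [14, 22, 5] -> [14] and [22, 5]
    Split: [22, 5] -> [22] and [5]
    Merge: [22] + [5] -> [5, 22]
  Merge: [14] + [5, 22] -> [5, 14, 22]
Merge: [13, 24, 29] + [5, 14, 22] -> [5, 13, 14, 22, 24, 29]

Final sorted array: [5, 13, 14, 22, 24, 29]

The merge sort proceeds by recursively splitting the array and merging sorted halves.
After all merges, the sorted array is [5, 13, 14, 22, 24, 29].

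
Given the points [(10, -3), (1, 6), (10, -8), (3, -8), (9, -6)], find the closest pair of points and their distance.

Computing all pairwise distances among 5 points:

d((10, -3), (1, 6)) = 12.7279
d((10, -3), (10, -8)) = 5.0
d((10, -3), (3, -8)) = 8.6023
d((10, -3), (9, -6)) = 3.1623
d((1, 6), (10, -8)) = 16.6433
d((1, 6), (3, -8)) = 14.1421
d((1, 6), (9, -6)) = 14.4222
d((10, -8), (3, -8)) = 7.0
d((10, -8), (9, -6)) = 2.2361 <-- minimum
d((3, -8), (9, -6)) = 6.3246

Closest pair: (10, -8) and (9, -6) with distance 2.2361

The closest pair is (10, -8) and (9, -6) with Euclidean distance 2.2361. For 5 points, brute-force pairwise comparison is shown above. For large n, the divide-and-conquer algorithm (sort by x, recurse on halves, check the dividing strip) achieves O(n log n).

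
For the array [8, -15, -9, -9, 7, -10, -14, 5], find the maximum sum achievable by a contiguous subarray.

Using Kadane's algorithm on [8, -15, -9, -9, 7, -10, -14, 5]:

Scanning through the array:
Position 1 (value -15): max_ending_here = -7, max_so_far = 8
Position 2 (value -9): max_ending_here = -9, max_so_far = 8
Position 3 (value -9): max_ending_here = -9, max_so_far = 8
Position 4 (value 7): max_ending_here = 7, max_so_far = 8
Position 5 (value -10): max_ending_here = -3, max_so_far = 8
Position 6 (value -14): max_ending_here = -14, max_so_far = 8
Position 7 (value 5): max_ending_here = 5, max_so_far = 8

Maximum subarray: [8]
Maximum sum: 8

The maximum subarray is [8] with sum 8. This subarray runs from index 0 to index 0.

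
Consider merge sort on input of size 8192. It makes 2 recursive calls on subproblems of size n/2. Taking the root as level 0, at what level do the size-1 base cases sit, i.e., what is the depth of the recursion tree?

For divide and conquer with division factor 2:

Problem sizes at each level:
Level 0: 8192
Level 1: 4096
Level 2: 2048
Level 3: 1024
Level 4: 512
Level 5: 256
Level 6: 128
Level 7: 64
Level 8: 32
Level 9: 16
Level 10: 8
Level 11: 4
Level 12: 2
Level 13: 1

The root is level 0 and the size-1 base case is level 13 (the tree spans levels 0 through 13, i.e. 14 levels counting the root), so the depth is the number of divisions: log_2(8192) = 13

The recursion tree depth is log_2(8192) = 13. At each level, the problem size is divided by 2, so it takes 13 divisions to reduce to a base case of size 1. The algorithm makes 2 recursive calls at each level.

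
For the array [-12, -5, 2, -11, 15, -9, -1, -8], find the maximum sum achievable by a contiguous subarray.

Using Kadane's algorithm on [-12, -5, 2, -11, 15, -9, -1, -8]:

Scanning through the array:
Position 1 (value -5): max_ending_here = -5, max_so_far = -5
Position 2 (value 2): max_ending_here = 2, max_so_far = 2
Position 3 (value -11): max_ending_here = -9, max_so_far = 2
Position 4 (value 15): max_ending_here = 15, max_so_far = 15
Position 5 (value -9): max_ending_here = 6, max_so_far = 15
Position 6 (value -1): max_ending_here = 5, max_so_far = 15
Position 7 (value -8): max_ending_here = -3, max_so_far = 15

Maximum subarray: [15]
Maximum sum: 15

The maximum subarray is [15] with sum 15. This subarray runs from index 4 to index 4.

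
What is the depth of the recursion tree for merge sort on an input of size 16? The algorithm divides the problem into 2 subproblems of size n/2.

For divide and conquer with division factor 2:

Problem sizes at each level:
Level 0: 16
Level 1: 8
Level 2: 4
Level 3: 2
Level 4: 1

The root is level 0 and the size-1 base case is level 4 (the tree spans levels 0 through 4, i.e. 5 levels counting the root), so the depth is the number of divisions: log_2(16) = 4

The recursion tree depth is log_2(16) = 4. At each level, the problem size is divided by 2, so it takes 4 divisions to reduce to a base case of size 1. The algorithm makes 2 recursive calls at each level.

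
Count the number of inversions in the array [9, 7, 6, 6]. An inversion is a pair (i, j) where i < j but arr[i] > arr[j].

Finding inversions in [9, 7, 6, 6]:

(0, 1): arr[0]=9 > arr[1]=7
(0, 2): arr[0]=9 > arr[2]=6
(0, 3): arr[0]=9 > arr[3]=6
(1, 2): arr[1]=7 > arr[2]=6
(1, 3): arr[1]=7 > arr[3]=6

Total inversions: 5

The array has 5 inversion(s): (0,1), (0,2), (0,3), (1,2), (1,3). Each pair (i,j) satisfies i < j and arr[i] > arr[j].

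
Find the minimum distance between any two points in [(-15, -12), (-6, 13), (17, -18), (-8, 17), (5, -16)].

Computing all pairwise distances among 5 points:

d((-15, -12), (-6, 13)) = 26.5707
d((-15, -12), (17, -18)) = 32.5576
d((-15, -12), (-8, 17)) = 29.8329
d((-15, -12), (5, -16)) = 20.3961
d((-6, 13), (17, -18)) = 38.6005
d((-6, 13), (-8, 17)) = 4.4721 <-- minimum
d((-6, 13), (5, -16)) = 31.0161
d((17, -18), (-8, 17)) = 43.0116
d((17, -18), (5, -16)) = 12.1655
d((-8, 17), (5, -16)) = 35.4683

Closest pair: (-6, 13) and (-8, 17) with distance 4.4721

The closest pair is (-6, 13) and (-8, 17) with Euclidean distance 4.4721. For 5 points, brute-force pairwise comparison is shown above. For large n, the divide-and-conquer algorithm (sort by x, recurse on halves, check the dividing strip) achieves O(n log n).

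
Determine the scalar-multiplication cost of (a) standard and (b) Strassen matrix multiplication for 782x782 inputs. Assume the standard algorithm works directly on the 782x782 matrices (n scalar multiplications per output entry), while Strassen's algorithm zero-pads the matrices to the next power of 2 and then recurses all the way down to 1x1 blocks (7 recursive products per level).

Matrix multiplication for 782x782 matrices:

Strassen's algorithm requires power-of-2 dimensions. Pad 782x782 to 1024x1024 (next power of 2).

Standard algorithm: 782^3 = 478211768 multiplications
Strassen's algorithm: 7^(log2(1024)) = 7^10 = 282475249 multiplications
Savings: 478211768 - 282475249 = 195736519 multiplications

Standard: 478211768 multiplications (782^3). Strassen: 282475249 multiplications (7^10, after padding to 1024x1024). Strassen reduces 8 recursive multiplications to 7 at each level.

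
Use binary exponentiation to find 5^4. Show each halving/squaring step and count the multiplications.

Computing 5^4 by squaring (build up from 5^1; each line after the first costs one multiplication):

5^1 = 5
5^2 = (5^1)^2 = 5^2 = 25
5^4 = (5^2)^2 = 25^2 = 625

Result: 625
Multiplications needed: 2 (2 lines after 5^1)

5^4 = 625. Using exponentiation by squaring, this requires 2 multiplications. The key idea: if the exponent is even, square the half-power; if odd, multiply by the base once.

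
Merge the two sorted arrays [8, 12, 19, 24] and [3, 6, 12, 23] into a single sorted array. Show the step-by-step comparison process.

Merging process:

Compare 8 vs 3: take 3 from right. Merged: [3]
Compare 8 vs 6: take 6 from right. Merged: [3, 6]
Compare 8 vs 12: take 8 from left. Merged: [3, 6, 8]
Compare 12 vs 12: take 12 from left. Merged: [3, 6, 8, 12]
Compare 19 vs 12: take 12 from right. Merged: [3, 6, 8, 12, 12]
Compare 19 vs 23: take 19 from left. Merged: [3, 6, 8, 12, 12, 19]
Compare 24 vs 23: take 23 from right. Merged: [3, 6, 8, 12, 12, 19, 23]
Append remaining from left: [24]. Merged: [3, 6, 8, 12, 12, 19, 23, 24]

Final merged array: [3, 6, 8, 12, 12, 19, 23, 24]
Total comparisons: 7

The merged array is [3, 6, 8, 12, 12, 19, 23, 24], requiring 7 comparisons. The merge step runs in O(n) time where n is the total number of elements.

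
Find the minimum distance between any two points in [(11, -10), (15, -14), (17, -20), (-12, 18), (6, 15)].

Computing all pairwise distances among 5 points:

d((11, -10), (15, -14)) = 5.6569 <-- minimum
d((11, -10), (17, -20)) = 11.6619
d((11, -10), (-12, 18)) = 36.2353
d((11, -10), (6, 15)) = 25.4951
d((15, -14), (17, -20)) = 6.3246
d((15, -14), (-12, 18)) = 41.8688
d((15, -14), (6, 15)) = 30.3645
d((17, -20), (-12, 18)) = 47.8017
d((17, -20), (6, 15)) = 36.6879
d((-12, 18), (6, 15)) = 18.2483

Closest pair: (11, -10) and (15, -14) with distance 5.6569

The closest pair is (11, -10) and (15, -14) with Euclidean distance 5.6569. For 5 points, brute-force pairwise comparison is shown above. For large n, the divide-and-conquer algorithm (sort by x, recurse on halves, check the dividing strip) achieves O(n log n).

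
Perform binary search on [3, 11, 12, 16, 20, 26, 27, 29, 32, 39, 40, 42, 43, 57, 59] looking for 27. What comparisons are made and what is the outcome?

Binary search for 27 in [3, 11, 12, 16, 20, 26, 27, 29, 32, 39, 40, 42, 43, 57, 59]:

lo=0, hi=14, mid=7, arr[mid]=29 -> 29 > 27, search left half
lo=0, hi=6, mid=3, arr[mid]=16 -> 16 < 27, search right half
lo=4, hi=6, mid=5, arr[mid]=26 -> 26 < 27, search right half
lo=6, hi=6, mid=6, arr[mid]=27 -> Found target at index 6!

Binary search finds 27 at index 6 after 4 comparisons. The search repeatedly halves the search space by comparing with the middle element.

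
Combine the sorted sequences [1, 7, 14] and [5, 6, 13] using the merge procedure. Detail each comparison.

Merging process:

Compare 1 vs 5: take 1 from left. Merged: [1]
Compare 7 vs 5: take 5 from right. Merged: [1, 5]
Compare 7 vs 6: take 6 from right. Merged: [1, 5, 6]
Compare 7 vs 13: take 7 from left. Merged: [1, 5, 6, 7]
Compare 14 vs 13: take 13 from right. Merged: [1, 5, 6, 7, 13]
Append remaining from left: [14]. Merged: [1, 5, 6, 7, 13, 14]

Final merged array: [1, 5, 6, 7, 13, 14]
Total comparisons: 5

The merged array is [1, 5, 6, 7, 13, 14], requiring 5 comparisons. The merge step runs in O(n) time where n is the total number of elements.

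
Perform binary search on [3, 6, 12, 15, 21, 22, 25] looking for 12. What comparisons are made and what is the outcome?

Binary search for 12 in [3, 6, 12, 15, 21, 22, 25]:

lo=0, hi=6, mid=3, arr[mid]=15 -> 15 > 12, search left half
lo=0, hi=2, mid=1, arr[mid]=6 -> 6 < 12, search right half
lo=2, hi=2, mid=2, arr[mid]=12 -> Found target at index 2!

Binary search finds 12 at index 2 after 3 comparisons. The search repeatedly halves the search space by comparing with the middle element.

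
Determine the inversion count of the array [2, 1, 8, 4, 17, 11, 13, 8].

Finding inversions in [2, 1, 8, 4, 17, 11, 13, 8]:

(0, 1): arr[0]=2 > arr[1]=1
(2, 3): arr[2]=8 > arr[3]=4
(4, 5): arr[4]=17 > arr[5]=11
(4, 6): arr[4]=17 > arr[6]=13
(4, 7): arr[4]=17 > arr[7]=8
(5, 7): arr[5]=11 > arr[7]=8
(6, 7): arr[6]=13 > arr[7]=8

Total inversions: 7

The array has 7 inversion(s): (0,1), (2,3), (4,5), (4,6), (4,7), (5,7), (6,7). Each pair (i,j) satisfies i < j and arr[i] > arr[j].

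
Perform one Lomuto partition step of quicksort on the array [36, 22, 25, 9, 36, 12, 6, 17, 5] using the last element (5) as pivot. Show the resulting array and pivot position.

Lomuto partition with pivot = 5:

Initial array: [36, 22, 25, 9, 36, 12, 6, 17, 5]

arr[0]=36 > 5: no swap
arr[1]=22 > 5: no swap
arr[2]=25 > 5: no swap
arr[3]=9 > 5: no swap
arr[4]=36 > 5: no swap
arr[5]=12 > 5: no swap
arr[6]=6 > 5: no swap
arr[7]=17 > 5: no swap

Place pivot at position 0: [5, 22, 25, 9, 36, 12, 6, 17, 36]
Pivot position: 0

After partitioning with pivot 5, the array becomes [5, 22, 25, 9, 36, 12, 6, 17, 36]. The pivot is placed at index 0. All elements to the left of the pivot are <= 5, and all elements to the right are > 5.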